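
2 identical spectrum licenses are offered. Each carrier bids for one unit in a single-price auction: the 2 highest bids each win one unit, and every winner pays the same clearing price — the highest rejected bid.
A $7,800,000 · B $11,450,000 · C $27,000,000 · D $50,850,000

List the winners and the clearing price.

D, C; each pays $11,450,000

Ordering the bids: 50,850,000 (D), 27,000,000 (C), 11,450,000 (B), 7,800,000 (A)
Winners (2 units): D, C.
First losing bid is B's $11,450,000, which sets the uniform price.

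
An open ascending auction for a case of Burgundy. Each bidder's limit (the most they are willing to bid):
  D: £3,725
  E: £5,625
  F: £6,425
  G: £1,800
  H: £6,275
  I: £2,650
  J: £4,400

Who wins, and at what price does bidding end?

F wins at £6,275

Limits in order: 6,425 (F) > 6,275 (H) > 5,625 (E) > 4,400 (J) > 3,725 (D) > 2,650 (I) > …
Once the price passes £6,275, only F is left; the hammer falls at H's limit of £6,275.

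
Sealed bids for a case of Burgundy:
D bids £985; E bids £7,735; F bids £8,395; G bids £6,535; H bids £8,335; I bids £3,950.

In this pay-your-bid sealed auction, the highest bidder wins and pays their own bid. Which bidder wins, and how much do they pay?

Bids ranked: 8,395 (F) > 8,335 (H) > 7,735 (E) > 6,535 (G) > 3,950 (I) > 985 (D)
F is highest → pays own bid, £8,395.

F pays £8,395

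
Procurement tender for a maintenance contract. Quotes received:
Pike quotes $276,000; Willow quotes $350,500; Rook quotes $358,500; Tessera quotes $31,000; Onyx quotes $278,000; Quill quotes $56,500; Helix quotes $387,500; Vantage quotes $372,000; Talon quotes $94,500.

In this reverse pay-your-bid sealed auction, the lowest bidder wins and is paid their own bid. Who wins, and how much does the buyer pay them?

Tessera is paid $31,000

Sorting bids: 31,000 (Tessera) < 56,500 (Quill) < 94,500 (Talon) < 276,000 (Pike) < 278,000 (Onyx) < 350,500 (Willow) < …
Tessera has the lowest bid and is paid exactly that: $31,000.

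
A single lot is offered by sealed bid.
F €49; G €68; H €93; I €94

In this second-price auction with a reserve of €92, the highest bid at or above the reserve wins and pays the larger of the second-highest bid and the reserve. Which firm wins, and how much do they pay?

Bids ranked: 94 (I) > 93 (H) > 68 (G) > 49 (F)
Highest eligible bid: I at €94.
Second-highest bid €93 exceeds the reserve €92 → payment €93.

I pays €93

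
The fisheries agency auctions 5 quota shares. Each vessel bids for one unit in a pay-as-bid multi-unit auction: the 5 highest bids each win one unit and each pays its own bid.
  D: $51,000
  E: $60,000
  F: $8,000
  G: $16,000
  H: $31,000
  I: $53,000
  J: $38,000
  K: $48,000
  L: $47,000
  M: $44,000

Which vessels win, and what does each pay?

Bids ranked high→low: 60,000 (E), 53,000 (I), 51,000 (D), 48,000 (K), 47,000 (L), 44,000 (M), 38,000 (J), …
The 5 highest are E, I, D, K, L.
Each winner pays its own bid: E $60,000, I $53,000, D $51,000, K $48,000, L $47,000.

E $60,000, I $53,000, D $51,000, K $48,000, L $47,000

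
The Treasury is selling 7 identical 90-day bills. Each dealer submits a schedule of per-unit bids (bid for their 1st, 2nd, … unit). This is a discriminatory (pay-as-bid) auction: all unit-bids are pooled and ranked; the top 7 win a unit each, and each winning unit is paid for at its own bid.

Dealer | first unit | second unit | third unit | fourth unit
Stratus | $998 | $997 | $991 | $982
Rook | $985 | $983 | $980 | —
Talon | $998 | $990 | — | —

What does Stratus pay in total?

Stratus pays $2,986

All unit-bids, highest first — top 7: 998 (Stratus-1), 998 (Talon-1), 997 (Stratus-2), 991 (Stratus-3), 990 (Talon-2), 985 (Rook-1), 983 (Rook-2)
Next rejected bid: $982 (not a price — pay-as-bid).
Stratus's winning unit-bids: 998 + 997 + 991 = $2,986.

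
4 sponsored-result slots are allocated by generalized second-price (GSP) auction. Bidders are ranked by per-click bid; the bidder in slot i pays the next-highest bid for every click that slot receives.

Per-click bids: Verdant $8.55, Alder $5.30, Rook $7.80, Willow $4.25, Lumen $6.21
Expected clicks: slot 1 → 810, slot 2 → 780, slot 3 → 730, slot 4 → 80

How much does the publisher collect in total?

Sorting advertisers: $8.55 (Verdant) > $7.80 (Rook) > $6.21 (Lumen) > $5.30 (Alder) > $4.25 (Willow)
Slot 1: Verdant pays $7.80 × 810 = $6318.00
Slot 2: Rook pays $6.21 × 780 = $4843.80
Slot 3: Lumen pays $5.30 × 730 = $3869.00
Slot 4: Alder pays $4.25 × 80 = $340.00
Total = $15370.80

Total revenue: $15370.80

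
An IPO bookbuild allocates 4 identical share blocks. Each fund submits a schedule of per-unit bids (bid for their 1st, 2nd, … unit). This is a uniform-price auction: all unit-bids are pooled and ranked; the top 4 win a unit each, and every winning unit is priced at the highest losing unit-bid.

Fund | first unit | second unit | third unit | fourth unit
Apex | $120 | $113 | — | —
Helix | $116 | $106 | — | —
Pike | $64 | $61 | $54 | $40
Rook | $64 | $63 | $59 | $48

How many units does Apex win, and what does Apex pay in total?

Apex: 2 units, pays $128

Merging the schedules and taking the best 4: 120 (Apex-1), 116 (Helix-1), 113 (Apex-2), 106 (Helix-2)
First bid not allocated: $64.
Apex wins 2 unit(s) at $64 each.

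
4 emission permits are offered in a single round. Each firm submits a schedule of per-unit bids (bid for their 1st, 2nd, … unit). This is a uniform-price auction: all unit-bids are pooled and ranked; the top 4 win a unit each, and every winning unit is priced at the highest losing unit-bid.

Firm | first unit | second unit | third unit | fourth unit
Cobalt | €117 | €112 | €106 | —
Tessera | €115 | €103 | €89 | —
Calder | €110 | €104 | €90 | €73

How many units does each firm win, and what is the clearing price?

Calder 1, Cobalt 2, Tessera 1; clearing price €106

Pooled unit-bids ranked (top 4): 117 (Cobalt-1), 115 (Tessera-1), 112 (Cobalt-2), 110 (Calder-1)
The (k+1)-th unit-bid is €106.
Allocation: Calder 1, Cobalt 2, Tessera 1.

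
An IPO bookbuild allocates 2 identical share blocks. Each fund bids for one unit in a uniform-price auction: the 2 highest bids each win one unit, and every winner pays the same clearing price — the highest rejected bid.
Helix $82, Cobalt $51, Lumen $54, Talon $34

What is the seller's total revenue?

Total revenue: $102

Sorting: 82 (Helix), 54 (Lumen), 51 (Cobalt), 34 (Talon)
Winners (2 units): Helix, Lumen.
Clearing price = highest rejected bid = $51.
Total revenue = 2 × $51 = $102.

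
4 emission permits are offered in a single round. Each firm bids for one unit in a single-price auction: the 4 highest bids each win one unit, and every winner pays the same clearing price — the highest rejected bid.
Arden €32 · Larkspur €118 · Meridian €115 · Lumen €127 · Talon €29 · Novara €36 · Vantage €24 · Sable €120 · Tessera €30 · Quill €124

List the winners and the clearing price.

Bids ranked high→low: 127 (Lumen), 124 (Quill), 120 (Sable), 118 (Larkspur), 115 (Meridian), 36 (Novara), …
Top 4: Lumen, Quill, Sable, Larkspur.
Clearing price = highest rejected bid = €115.

Lumen, Quill, Sable, Larkspur; each pays €115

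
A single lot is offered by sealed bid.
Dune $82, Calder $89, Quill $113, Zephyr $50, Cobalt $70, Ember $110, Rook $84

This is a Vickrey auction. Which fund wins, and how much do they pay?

Quill pays $110

Sorting bids: 113 (Quill) > 110 (Ember) > 89 (Calder) > 84 (Rook) > 82 (Dune) > 70 (Cobalt) > …
Quill wins with the highest bid; price is set by the runner-up at $110.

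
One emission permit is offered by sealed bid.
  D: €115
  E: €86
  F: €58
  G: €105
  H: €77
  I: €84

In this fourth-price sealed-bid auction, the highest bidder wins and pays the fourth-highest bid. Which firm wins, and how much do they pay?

Bids ranked: 115 (D) > 105 (G) > 86 (E) > 84 (I) > 77 (H) > 58 (F)
D is highest; pays the fourth-highest bid, €84.

D pays €84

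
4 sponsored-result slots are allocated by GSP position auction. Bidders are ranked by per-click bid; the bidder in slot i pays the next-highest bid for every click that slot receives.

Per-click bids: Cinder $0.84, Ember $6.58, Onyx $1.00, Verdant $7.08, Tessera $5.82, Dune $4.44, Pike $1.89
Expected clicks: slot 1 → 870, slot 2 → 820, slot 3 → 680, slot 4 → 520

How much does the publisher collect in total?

Per-click bids in order: $7.08 (Verdant) > $6.58 (Ember) > $5.82 (Tessera) > $4.44 (Dune) > $1.89 (Pike) > …
Slot 1: Verdant pays $6.58 × 870 = $5724.60
Slot 2: Ember pays $5.82 × 820 = $4772.40
Slot 3: Tessera pays $4.44 × 680 = $3019.20
Slot 4: Dune pays $1.89 × 520 = $982.80
Total = $14499.00

Total revenue: $14499.00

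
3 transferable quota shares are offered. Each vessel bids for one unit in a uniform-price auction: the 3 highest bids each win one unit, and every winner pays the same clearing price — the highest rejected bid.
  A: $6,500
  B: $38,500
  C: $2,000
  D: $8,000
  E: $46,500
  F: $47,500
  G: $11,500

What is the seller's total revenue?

Total revenue: $34,500

Bids ranked high→low: 47,500 (F), 46,500 (E), 38,500 (B), 11,500 (G), 8,000 (D), …
The 3 highest are F, E, B.
Highest unsuccessful bid: $11,500 → clearing price.
Total revenue = 3 × $11,500 = $34,500.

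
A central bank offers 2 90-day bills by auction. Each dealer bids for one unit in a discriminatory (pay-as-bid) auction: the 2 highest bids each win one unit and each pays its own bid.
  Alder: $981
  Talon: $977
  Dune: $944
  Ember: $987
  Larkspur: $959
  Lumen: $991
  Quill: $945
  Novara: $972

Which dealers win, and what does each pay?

Lumen $991, Ember $987

Ordering the bids: 991 (Lumen), 987 (Ember), 981 (Alder), 977 (Talon), …
Top 2: Lumen, Ember.
Each winner pays its own bid: Lumen $991, Ember $987.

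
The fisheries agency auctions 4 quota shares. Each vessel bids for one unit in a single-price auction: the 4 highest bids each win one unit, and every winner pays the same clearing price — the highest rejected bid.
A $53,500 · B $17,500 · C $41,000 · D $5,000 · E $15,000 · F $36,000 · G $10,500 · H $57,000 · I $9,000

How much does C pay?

Ordering the bids: 57,000 (H), 53,500 (A), 41,000 (C), 36,000 (F), 17,500 (B), 15,000 (E), …
Winners (4 units): H, A, C, F.
Clearing price = highest rejected bid = $17,500.
C wins → pays $17,500.

C pays $17,500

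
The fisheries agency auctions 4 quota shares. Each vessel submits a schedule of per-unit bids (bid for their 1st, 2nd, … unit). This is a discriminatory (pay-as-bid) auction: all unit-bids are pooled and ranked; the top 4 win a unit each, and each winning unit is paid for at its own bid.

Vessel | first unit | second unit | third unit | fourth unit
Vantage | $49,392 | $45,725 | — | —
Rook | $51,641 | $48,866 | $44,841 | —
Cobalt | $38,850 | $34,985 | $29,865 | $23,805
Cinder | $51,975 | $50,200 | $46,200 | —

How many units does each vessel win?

Cinder 2, Rook 1, Vantage 1

Pooled unit-bids ranked (top 4): 51,975 (Cinder-1), 51,641 (Rook-1), 50,200 (Cinder-2), 49,392 (Vantage-1)
Next rejected bid: $48,866 (not a price — pay-as-bid).
Allocation: Cinder 2, Rook 1, Vantage 1.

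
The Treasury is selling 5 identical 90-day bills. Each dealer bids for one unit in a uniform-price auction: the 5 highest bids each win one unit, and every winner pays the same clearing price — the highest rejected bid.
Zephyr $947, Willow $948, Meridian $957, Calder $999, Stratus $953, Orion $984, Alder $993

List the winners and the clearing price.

Sorting: 999 (Calder), 993 (Alder), 984 (Orion), 957 (Meridian), 953 (Stratus), 948 (Willow), 947 (Zephyr)
Top 5: Calder, Alder, Orion, Meridian, Stratus.
Highest unsuccessful bid: $948 → clearing price.

Calder, Alder, Orion, Meridian, Stratus; each pays $948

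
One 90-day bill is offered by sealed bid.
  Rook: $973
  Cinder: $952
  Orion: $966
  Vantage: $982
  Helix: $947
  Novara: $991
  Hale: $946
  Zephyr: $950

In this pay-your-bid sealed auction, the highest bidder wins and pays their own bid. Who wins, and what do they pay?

Rule: the highest bidder wins and pays their own bid.
Sorting bids: 991 (Novara) > 982 (Vantage) > 973 (Rook) > 966 (Orion) > 952 (Cinder) > 950 (Zephyr) > …
Novara has the highest bid and pays exactly that: $991.

Novara pays $991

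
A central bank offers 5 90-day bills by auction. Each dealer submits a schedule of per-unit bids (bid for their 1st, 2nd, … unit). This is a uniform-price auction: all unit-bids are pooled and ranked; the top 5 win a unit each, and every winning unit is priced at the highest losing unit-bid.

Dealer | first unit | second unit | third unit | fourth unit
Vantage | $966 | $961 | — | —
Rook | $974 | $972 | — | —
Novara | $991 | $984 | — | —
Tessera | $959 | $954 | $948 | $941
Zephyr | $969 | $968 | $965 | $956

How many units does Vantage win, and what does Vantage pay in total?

Vantage: 0 units, pays $0

All unit-bids, highest first — top 5: 991 (Novara-1), 984 (Novara-2), 974 (Rook-1), 972 (Rook-2), 969 (Zephyr-1)
First bid not allocated: $968.
Vantage wins 0 unit(s) at $968 each.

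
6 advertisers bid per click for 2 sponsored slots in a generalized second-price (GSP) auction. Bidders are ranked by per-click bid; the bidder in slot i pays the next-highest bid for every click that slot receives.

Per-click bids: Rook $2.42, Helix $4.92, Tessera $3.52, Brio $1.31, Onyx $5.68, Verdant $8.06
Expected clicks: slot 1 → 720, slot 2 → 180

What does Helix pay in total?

Sorting advertisers: $8.06 (Verdant) > $5.68 (Onyx) > $4.92 (Helix) > …
Helix ranks below slot 2 → no slot, pays nothing.

Helix pays $0.00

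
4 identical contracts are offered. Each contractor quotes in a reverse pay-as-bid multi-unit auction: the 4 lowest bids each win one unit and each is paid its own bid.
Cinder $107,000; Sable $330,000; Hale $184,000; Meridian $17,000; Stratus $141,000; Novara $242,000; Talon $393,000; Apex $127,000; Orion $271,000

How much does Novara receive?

Sorting: 17,000 (Meridian), 107,000 (Cinder), 127,000 (Apex), 141,000 (Stratus), 184,000 (Hale), 242,000 (Novara), …
Lowest 4: Meridian, Cinder, Apex, Stratus.
Novara does not win → $0.

Novara is paid $0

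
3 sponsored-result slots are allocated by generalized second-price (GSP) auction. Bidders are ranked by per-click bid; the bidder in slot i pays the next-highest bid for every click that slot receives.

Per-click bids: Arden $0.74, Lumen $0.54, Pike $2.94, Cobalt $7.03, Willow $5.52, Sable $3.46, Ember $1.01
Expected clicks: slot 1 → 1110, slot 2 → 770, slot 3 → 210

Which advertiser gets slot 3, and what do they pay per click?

Sable; $2.94 per click

Ranked by bid: $7.03 (Cobalt) > $5.52 (Willow) > $3.46 (Sable) > $2.94 (Pike) > …
Slot 3 goes to the third-ranked bidder, Sable, who pays the next bid down: $2.94/click.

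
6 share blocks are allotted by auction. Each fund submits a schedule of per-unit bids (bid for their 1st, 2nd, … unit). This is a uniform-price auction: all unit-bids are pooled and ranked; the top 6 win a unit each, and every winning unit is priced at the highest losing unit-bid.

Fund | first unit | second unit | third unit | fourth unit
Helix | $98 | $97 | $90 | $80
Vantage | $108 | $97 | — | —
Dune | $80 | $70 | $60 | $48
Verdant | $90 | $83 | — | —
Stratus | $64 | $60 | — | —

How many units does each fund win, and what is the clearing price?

All unit-bids, highest first — top 6: 108 (Vantage-1), 98 (Helix-1), 97 (Helix-2), 97 (Vantage-2), 90 (Helix-3), 90 (Verdant-1)
Highest rejected unit-bid = $83.
Allocation: Helix 3, Vantage 2, Verdant 1.

Helix 3, Vantage 2, Verdant 1; clearing price $83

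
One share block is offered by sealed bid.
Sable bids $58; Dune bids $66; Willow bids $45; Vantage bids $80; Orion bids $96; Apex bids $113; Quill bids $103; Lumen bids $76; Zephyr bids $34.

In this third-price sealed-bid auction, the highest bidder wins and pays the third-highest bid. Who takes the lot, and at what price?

Rule: the highest bidder wins and pays the third-highest bid.
Sorting bids: 113 (Apex) > 103 (Quill) > 96 (Orion) > 80 (Vantage) > 76 (Lumen) > 66 (Dune) > …
Apex wins; payment is bid #3 in the ranking = $96.

Apex pays $96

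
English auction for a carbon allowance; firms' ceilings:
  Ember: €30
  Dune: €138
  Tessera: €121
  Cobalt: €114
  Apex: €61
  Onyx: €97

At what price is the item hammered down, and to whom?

Dune wins at €121

Sorting limits: 138 (Dune) > 121 (Tessera) > 114 (Cobalt) > 97 (Onyx) > 61 (Apex) > 30 (Ember)
Tessera is the last rival to drop out, at €121; Dune remains and wins at that price.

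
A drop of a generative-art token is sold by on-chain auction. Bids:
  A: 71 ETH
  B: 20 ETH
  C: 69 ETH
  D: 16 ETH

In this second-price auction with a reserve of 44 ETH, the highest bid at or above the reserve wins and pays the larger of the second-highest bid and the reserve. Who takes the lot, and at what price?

A pays 69 ETH

Bids in order: 71 (A) > 69 (C) > 20 (B) > 16 (D)
Highest eligible bid: A at 71 ETH.
max(second-highest 69 ETH, reserve 44 ETH) = 69 ETH; the reserve does not bind.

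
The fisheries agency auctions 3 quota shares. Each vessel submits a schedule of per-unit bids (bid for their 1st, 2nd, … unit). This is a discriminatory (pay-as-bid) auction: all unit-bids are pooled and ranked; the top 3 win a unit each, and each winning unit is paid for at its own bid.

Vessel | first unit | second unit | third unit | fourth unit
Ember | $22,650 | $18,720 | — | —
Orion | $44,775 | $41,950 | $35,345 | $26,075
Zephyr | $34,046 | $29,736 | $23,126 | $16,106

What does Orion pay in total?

All unit-bids, highest first — top 3: 44,775 (Orion-1), 41,950 (Orion-2), 35,345 (Orion-3)
Next rejected bid: $34,046 (not a price — pay-as-bid).
Orion's winning unit-bids: 44,775 + 41,950 + 35,345 = $122,070.

Orion pays $122,070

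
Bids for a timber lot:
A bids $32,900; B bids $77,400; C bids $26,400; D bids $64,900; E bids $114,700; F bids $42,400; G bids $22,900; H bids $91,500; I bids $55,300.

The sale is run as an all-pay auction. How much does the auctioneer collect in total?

Total revenue: $528,400

Bids in order: 114,700 (E) > 91,500 (H) > 77,400 (B) > 64,900 (D) > 55,300 (I) > 42,400 (F) > …
E wins with the top bid; all bids are sunk regardless.
Every bidder forfeits their bid regardless of winning.
Revenue = 32,900 + 77,400 + 26,400 + 64,900 + 114,700 + 42,400 + 22,900 + 91,500 + 55,300 = $528,400.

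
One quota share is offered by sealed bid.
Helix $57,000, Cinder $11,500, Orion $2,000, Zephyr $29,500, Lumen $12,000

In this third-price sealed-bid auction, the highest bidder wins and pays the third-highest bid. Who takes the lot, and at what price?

Helix pays $12,000

Third-price sealed-bid auction: the highest bidder wins and pays the third-highest bid.
Bids ranked: 57,000 (Helix) > 29,500 (Zephyr) > 12,000 (Lumen) > 11,500 (Cinder) > 2,000 (Orion)
Helix wins; payment is bid #3 in the ranking = $12,000.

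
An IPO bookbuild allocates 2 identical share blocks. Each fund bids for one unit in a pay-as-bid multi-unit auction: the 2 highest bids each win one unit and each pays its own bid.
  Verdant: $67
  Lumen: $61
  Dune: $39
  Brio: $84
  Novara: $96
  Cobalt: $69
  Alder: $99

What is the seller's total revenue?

Bids ranked high→low: 99 (Alder), 96 (Novara), 84 (Brio), 69 (Cobalt), …
The 2 highest are Alder, Novara.
Total revenue = 99 + 96 = $195.

Total revenue: $195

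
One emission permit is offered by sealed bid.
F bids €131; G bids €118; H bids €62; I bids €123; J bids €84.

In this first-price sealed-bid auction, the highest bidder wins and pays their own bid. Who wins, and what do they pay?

Bids in order: 131 (F) > 123 (I) > 118 (G) > 84 (J) > 62 (H)
F is highest → pays own bid, €131.

F pays €131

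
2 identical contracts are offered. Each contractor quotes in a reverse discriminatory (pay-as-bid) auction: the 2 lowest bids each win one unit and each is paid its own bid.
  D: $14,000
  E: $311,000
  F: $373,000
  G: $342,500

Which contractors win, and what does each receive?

D $14,000, E $311,000

Sorting: 14,000 (D), 311,000 (E), 342,500 (G), 373,000 (F)
Winners (2 units): D, E.
Each winner is paid its own bid: D $14,000, E $311,000.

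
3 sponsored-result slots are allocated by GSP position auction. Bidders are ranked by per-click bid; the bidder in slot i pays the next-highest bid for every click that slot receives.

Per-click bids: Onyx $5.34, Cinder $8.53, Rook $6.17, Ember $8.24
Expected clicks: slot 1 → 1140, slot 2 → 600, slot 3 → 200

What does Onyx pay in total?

Per-click bids in order: $8.53 (Cinder) > $8.24 (Ember) > $6.17 (Rook) > $5.34 (Onyx)
Onyx ranks below slot 3 → no slot, pays nothing.

Onyx pays $0.00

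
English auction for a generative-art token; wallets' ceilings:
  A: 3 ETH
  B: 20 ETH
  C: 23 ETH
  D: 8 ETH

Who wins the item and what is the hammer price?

Limits ranked: 23 (C) > 20 (B) > 8 (D) > 3 (A)
B is the last rival to drop out, at 20 ETH; C remains and wins at that price.

C wins at 20 ETH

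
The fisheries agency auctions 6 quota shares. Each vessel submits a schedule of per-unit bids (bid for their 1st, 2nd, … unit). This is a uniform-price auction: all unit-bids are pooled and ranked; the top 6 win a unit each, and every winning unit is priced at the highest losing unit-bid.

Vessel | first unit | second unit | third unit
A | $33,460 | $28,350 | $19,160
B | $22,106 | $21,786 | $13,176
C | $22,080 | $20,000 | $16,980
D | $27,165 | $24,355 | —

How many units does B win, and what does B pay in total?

All unit-bids, highest first — top 6: 33,460 (A-1), 28,350 (A-2), 27,165 (D-1), 24,355 (D-2), 22,106 (B-1), 22,080 (C-1)
First bid not allocated: $21,786.
B wins 1 unit(s) at $21,786 each.

B: 1 unit, pays $21,786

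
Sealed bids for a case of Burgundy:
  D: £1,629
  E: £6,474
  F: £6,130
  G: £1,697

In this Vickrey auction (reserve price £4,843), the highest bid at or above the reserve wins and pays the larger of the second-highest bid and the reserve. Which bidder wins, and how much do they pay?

E pays £6,130

Rule: the highest bid at or above the reserve wins and pays the larger of the second-highest bid and the reserve.
Bids ranked: 6,474 (E) > 6,130 (F) > 1,697 (G) > 1,629 (D)
Highest eligible bid: E at £6,474.
Second-highest bid £6,130 exceeds the reserve £4,843 → payment £6,130.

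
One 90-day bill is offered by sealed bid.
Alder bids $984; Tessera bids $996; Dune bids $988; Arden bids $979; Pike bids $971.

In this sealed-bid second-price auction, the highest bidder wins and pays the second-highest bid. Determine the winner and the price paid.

Tessera pays $988

Sorting bids: 996 (Tessera) > 988 (Dune) > 984 (Alder) > 979 (Arden) > 971 (Pike)
Second-price: Tessera pays Dune's bid of $988.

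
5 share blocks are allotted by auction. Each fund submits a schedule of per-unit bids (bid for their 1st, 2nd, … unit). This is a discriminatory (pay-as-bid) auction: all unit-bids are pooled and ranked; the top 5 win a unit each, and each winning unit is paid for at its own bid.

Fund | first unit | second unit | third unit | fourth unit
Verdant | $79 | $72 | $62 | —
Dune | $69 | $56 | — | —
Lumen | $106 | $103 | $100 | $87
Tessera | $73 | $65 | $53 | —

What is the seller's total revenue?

Total revenue: $475

Merging the schedules and taking the best 5: 106 (Lumen-1), 103 (Lumen-2), 100 (Lumen-3), 87 (Lumen-4), 79 (Verdant-1)
Next rejected bid: $73 (not a price — pay-as-bid).
Each winning unit pays its own bid.
Revenue = 106 + 103 + 100 + 87 + 79 = $475.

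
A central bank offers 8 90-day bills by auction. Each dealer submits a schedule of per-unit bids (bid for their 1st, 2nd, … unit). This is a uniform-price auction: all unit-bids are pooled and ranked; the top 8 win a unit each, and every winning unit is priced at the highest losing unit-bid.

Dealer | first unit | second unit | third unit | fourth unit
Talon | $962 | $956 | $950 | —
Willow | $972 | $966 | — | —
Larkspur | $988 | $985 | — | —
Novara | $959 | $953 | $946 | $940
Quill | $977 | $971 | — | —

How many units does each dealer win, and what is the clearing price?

Larkspur 2, Novara 1, Quill 2, Talon 1, Willow 2; clearing price $956

Pooled unit-bids ranked (top 8): 988 (Larkspur-1), 985 (Larkspur-2), 977 (Quill-1), 972 (Willow-1), 971 (Quill-2), 966 (Willow-2), 962 (Talon-1), 959 (Novara-1)
First bid not allocated: $956.
Allocation: Larkspur 2, Novara 1, Quill 2, Talon 1, Willow 2.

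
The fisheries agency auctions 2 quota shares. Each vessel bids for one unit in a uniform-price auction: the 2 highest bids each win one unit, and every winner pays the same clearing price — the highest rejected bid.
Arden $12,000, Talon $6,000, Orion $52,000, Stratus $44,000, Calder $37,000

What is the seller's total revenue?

Ordering the bids: 52,000 (Orion), 44,000 (Stratus), 37,000 (Calder), 12,000 (Arden), …
The 2 highest are Orion, Stratus.
Highest unsuccessful bid: $37,000 → clearing price.
Total revenue = 2 × $37,000 = $74,000.

Total revenue: $74,000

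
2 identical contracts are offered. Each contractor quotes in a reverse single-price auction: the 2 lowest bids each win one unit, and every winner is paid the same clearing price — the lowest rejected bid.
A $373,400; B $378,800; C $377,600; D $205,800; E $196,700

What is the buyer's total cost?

Ordering the bids: 196,700 (E), 205,800 (D), 373,400 (A), 377,600 (C), …
Winners (2 units): E, D.
Clearing price = lowest rejected bid = $373,400.
Total cost = 2 × $373,400 = $746,800.

Total cost: $746,800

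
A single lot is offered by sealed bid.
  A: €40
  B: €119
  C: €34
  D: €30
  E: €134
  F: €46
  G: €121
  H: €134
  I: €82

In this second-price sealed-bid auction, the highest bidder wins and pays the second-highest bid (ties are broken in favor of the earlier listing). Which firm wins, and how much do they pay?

Bids ranked: 134 (E) > 134 (H) > 121 (G) > 119 (B) > 82 (I) > 46 (F) > …
E and H tie at €134; tie-break gives it to E.
Second-price: E pays H's bid of €134.

E pays €134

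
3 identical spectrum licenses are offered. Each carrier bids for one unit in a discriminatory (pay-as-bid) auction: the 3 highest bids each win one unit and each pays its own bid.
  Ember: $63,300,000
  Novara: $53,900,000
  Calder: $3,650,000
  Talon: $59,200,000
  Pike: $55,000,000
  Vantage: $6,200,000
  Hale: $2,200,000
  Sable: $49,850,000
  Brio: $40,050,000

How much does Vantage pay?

Vantage pays $0

Ordering the bids: 63,300,000 (Ember), 59,200,000 (Talon), 55,000,000 (Pike), 53,900,000 (Novara), 49,850,000 (Sable), …
Winners (3 units): Ember, Talon, Pike.
Vantage does not win → $0.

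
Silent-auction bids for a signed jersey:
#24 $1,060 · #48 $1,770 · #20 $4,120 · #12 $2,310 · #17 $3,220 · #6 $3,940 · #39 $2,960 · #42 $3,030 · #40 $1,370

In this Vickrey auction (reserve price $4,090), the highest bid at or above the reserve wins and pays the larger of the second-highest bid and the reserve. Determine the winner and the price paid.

#20 pays $4,090

Bids in order: 4,120 (#20) > 3,940 (#6) > 3,220 (#17) > 3,030 (#42) > 2,960 (#39) > 2,310 (#12) > …
Highest eligible bid: #20 at $4,120.
Second-highest bid $3,940 is below the reserve $4,090, so the reserve binds → payment $4,090.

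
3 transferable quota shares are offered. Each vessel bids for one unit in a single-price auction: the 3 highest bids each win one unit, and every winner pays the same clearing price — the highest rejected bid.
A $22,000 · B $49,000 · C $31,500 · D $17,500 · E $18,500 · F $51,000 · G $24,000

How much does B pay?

Ordering the bids: 51,000 (F), 49,000 (B), 31,500 (C), 24,000 (G), 22,000 (A), …
Top 3: F, B, C.
First losing bid is G's $24,000, which sets the uniform price.
B wins → pays $24,000.

B pays $24,000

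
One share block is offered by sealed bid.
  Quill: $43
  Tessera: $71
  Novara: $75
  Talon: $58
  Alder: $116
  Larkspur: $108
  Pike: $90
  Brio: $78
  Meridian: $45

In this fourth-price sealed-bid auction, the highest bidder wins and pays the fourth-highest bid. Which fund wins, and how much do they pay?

Fourth-price sealed-bid auction: the highest bidder wins and pays the fourth-highest bid.
Sorting bids: 116 (Alder) > 108 (Larkspur) > 90 (Pike) > 78 (Brio) > 75 (Novara) > 71 (Tessera) > …
Alder wins; payment is bid #4 in the ranking = $78.

Alder pays $78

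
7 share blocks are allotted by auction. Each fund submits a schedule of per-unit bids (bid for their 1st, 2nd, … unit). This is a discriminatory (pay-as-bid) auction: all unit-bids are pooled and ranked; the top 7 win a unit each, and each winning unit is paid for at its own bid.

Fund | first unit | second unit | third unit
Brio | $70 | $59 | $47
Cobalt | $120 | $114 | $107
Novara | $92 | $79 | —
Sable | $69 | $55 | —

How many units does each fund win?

Brio 1, Cobalt 3, Novara 2, Sable 1

Merging the schedules and taking the best 7: 120 (Cobalt-1), 114 (Cobalt-2), 107 (Cobalt-3), 92 (Novara-1), 79 (Novara-2), 70 (Brio-1), 69 (Sable-1)
Next rejected bid: $59 (not a price — pay-as-bid).
Allocation: Brio 1, Cobalt 3, Novara 2, Sable 1.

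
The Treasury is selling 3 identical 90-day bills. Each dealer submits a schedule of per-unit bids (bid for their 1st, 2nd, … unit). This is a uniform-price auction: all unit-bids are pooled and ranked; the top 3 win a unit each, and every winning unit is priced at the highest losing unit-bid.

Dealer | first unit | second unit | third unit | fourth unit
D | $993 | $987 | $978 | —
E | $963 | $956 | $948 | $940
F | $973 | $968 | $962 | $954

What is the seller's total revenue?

Pooled unit-bids ranked (top 3): 993 (D-1), 987 (D-2), 978 (D-3)
First bid not allocated: $973.
Allocation: D 3. Every unit priced at $973.
Revenue = 3 × 973 = $2,919.

Total revenue: $2,919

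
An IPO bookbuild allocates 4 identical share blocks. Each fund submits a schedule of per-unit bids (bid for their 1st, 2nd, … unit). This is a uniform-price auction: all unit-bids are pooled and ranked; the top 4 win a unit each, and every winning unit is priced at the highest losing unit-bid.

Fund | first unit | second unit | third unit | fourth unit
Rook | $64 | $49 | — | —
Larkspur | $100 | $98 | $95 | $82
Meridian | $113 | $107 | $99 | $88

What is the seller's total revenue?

All unit-bids, highest first — top 4: 113 (Meridian-1), 107 (Meridian-2), 100 (Larkspur-1), 99 (Meridian-3)
First bid not allocated: $98.
Allocation: Larkspur 1, Meridian 3. Every unit priced at $98.
Revenue = 4 × 98 = $392.

Total revenue: $392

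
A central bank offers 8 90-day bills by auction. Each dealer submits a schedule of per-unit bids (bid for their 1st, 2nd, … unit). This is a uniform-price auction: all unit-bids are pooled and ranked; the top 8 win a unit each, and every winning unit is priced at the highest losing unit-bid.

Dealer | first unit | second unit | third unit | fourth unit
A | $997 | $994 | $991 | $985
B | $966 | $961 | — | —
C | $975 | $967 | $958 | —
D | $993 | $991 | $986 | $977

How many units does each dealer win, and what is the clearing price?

Merging the schedules and taking the best 8: 997 (A-1), 994 (A-2), 993 (D-1), 991 (A-3), 991 (D-2), 986 (D-3), 985 (A-4), 977 (D-4)
Highest rejected unit-bid = $975.
Allocation: A 4, D 4.

A 4, D 4; clearing price $975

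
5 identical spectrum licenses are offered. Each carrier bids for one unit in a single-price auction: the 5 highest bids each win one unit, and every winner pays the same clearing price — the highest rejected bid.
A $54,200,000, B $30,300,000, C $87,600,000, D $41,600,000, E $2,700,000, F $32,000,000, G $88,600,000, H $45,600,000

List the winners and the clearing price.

G, C, A, H, D; each pays $32,000,000

Bids ranked high→low: 88,600,000 (G), 87,600,000 (C), 54,200,000 (A), 45,600,000 (H), 41,600,000 (D), 32,000,000 (F), 30,300,000 (B), …
The 5 highest are G, C, A, H, D.
First losing bid is F's $32,000,000, which sets the uniform price.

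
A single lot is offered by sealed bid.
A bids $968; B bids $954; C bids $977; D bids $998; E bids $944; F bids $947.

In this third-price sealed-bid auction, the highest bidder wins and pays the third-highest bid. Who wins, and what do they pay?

Sorting bids: 998 (D) > 977 (C) > 968 (A) > 954 (B) > 947 (F) > 944 (E)
D wins; payment is bid #3 in the ranking = $968.

D pays $968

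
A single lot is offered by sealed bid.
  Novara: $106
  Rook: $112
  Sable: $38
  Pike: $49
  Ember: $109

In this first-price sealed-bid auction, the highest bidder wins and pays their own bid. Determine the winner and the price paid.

Rule: the highest bidder wins and pays their own bid.
Sorting bids: 112 (Rook) > 109 (Ember) > 106 (Novara) > 49 (Pike) > 38 (Sable)
Rook has the highest bid and pays exactly that: $112.

Rook pays $112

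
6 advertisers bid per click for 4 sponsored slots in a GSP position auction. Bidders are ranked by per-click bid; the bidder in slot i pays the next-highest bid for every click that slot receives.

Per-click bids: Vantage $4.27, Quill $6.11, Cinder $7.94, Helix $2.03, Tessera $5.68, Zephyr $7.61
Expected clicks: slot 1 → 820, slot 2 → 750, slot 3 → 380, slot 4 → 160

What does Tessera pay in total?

Per-click bids in order: $7.94 (Cinder) > $7.61 (Zephyr) > $6.11 (Quill) > $5.68 (Tessera) > $4.27 (Vantage) > …
Tessera holds slot 4 → pays next bid $4.27 × 160 clicks = $683.20.

Tessera pays $683.20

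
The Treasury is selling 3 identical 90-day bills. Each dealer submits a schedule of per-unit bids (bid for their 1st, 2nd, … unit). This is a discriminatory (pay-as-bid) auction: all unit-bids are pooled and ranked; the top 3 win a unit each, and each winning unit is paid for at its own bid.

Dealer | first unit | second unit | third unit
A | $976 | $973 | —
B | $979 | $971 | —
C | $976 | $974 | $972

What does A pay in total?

A pays $976

Pooled unit-bids ranked (top 3): 979 (B-1), 976 (A-1), 976 (C-1)
Next rejected bid: $974 (not a price — pay-as-bid).
A's winning unit-bids: 976 = $976.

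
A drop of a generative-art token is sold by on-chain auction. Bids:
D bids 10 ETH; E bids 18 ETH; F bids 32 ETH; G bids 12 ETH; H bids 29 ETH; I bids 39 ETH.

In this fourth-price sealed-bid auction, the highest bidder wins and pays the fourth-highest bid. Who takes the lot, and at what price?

Fourth-price sealed-bid auction: the highest bidder wins and pays the fourth-highest bid.
Sorting bids: 39 (I) > 32 (F) > 29 (H) > 18 (E) > 12 (G) > 10 (D)
I is highest; pays the fourth-highest bid, 18 ETH.

I pays 18 ETH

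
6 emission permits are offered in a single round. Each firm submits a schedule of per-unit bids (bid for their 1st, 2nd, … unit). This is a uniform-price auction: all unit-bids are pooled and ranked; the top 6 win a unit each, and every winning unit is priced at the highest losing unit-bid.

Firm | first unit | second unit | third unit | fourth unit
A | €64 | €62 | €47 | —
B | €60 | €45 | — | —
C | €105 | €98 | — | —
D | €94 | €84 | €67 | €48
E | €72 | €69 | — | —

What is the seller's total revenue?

Merging the schedules and taking the best 6: 105 (C-1), 98 (C-2), 94 (D-1), 84 (D-2), 72 (E-1), 69 (E-2)
The (k+1)-th unit-bid is €67.
Allocation: C 2, D 2, E 2. Every unit priced at €67.
Revenue = 6 × 67 = €402.

Total revenue: €402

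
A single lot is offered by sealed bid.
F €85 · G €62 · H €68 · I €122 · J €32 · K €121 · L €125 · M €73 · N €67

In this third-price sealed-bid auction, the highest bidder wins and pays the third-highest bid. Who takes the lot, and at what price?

L pays €121

Third-price sealed-bid auction: the highest bidder wins and pays the third-highest bid.
Bids in order: 125 (L) > 122 (I) > 121 (K) > 85 (F) > 73 (M) > 68 (H) > …
L wins; payment is bid #3 in the ranking = €121.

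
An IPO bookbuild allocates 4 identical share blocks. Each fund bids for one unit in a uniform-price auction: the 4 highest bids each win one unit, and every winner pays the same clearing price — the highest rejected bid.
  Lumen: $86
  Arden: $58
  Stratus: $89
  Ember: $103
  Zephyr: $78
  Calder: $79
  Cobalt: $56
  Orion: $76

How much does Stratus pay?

Bids ranked high→low: 103 (Ember), 89 (Stratus), 86 (Lumen), 79 (Calder), 78 (Zephyr), 76 (Orion), …
The 4 highest are Ember, Stratus, Lumen, Calder.
First losing bid is Zephyr's $78, which sets the uniform price.
Stratus wins → pays $78.

Stratus pays $78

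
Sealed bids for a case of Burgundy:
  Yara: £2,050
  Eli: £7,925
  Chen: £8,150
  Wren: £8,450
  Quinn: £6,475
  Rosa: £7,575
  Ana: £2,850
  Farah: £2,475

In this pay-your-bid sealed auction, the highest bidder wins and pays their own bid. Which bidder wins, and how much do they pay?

Sorting bids: 8,450 (Wren) > 8,150 (Chen) > 7,925 (Eli) > 7,575 (Rosa) > 6,475 (Quinn) > 2,850 (Ana) > …
Wren is highest → pays own bid, £8,450.

Wren pays £8,450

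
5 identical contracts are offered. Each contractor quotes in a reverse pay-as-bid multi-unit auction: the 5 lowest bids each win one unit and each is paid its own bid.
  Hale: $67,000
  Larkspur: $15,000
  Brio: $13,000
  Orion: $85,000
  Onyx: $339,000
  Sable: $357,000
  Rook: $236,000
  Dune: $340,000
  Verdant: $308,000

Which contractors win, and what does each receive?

Sorting: 13,000 (Brio), 15,000 (Larkspur), 67,000 (Hale), 85,000 (Orion), 236,000 (Rook), 308,000 (Verdant), 339,000 (Onyx), …
Lowest 5: Brio, Larkspur, Hale, Orion, Rook.
Each winner is paid its own bid: Brio $13,000, Larkspur $15,000, Hale $67,000, Orion $85,000, Rook $236,000.

Brio $13,000, Larkspur $15,000, Hale $67,000, Orion $85,000, Rook $236,000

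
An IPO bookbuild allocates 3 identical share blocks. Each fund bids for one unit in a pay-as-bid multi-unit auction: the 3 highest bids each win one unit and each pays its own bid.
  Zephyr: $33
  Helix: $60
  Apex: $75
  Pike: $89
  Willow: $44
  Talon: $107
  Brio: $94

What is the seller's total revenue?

Sorting: 107 (Talon), 94 (Brio), 89 (Pike), 75 (Apex), 60 (Helix), …
Winners (3 units): Talon, Brio, Pike.
Total revenue = 107 + 94 + 89 = $290.

Total revenue: $290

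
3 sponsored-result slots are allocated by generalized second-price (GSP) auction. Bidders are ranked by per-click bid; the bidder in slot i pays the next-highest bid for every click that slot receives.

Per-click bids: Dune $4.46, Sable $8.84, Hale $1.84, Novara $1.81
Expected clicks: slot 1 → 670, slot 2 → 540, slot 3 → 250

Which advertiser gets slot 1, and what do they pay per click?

Sable; $4.46 per click

Per-click bids in order: $8.84 (Sable) > $4.46 (Dune) > $1.84 (Hale) > $1.81 (Novara)
Slot 1 goes to the first-ranked bidder, Sable, who pays the next bid down: $4.46/click.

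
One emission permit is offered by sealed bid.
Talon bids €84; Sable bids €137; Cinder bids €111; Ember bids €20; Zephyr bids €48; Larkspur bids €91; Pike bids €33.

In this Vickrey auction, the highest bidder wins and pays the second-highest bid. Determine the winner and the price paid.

Sable pays €111

Vickrey auction: the highest bidder wins and pays the second-highest bid.
Sorting bids: 137 (Sable) > 111 (Cinder) > 91 (Larkspur) > 84 (Talon) > 48 (Zephyr) > 33 (Pike) > …
Sable is highest; pays the second-highest bid, €111.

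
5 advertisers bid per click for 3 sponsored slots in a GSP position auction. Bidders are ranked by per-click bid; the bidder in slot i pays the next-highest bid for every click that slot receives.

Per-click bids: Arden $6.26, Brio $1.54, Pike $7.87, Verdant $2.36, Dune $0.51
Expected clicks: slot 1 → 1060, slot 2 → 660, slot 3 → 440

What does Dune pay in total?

Dune pays $0.00

Sorting advertisers: $7.87 (Pike) > $6.26 (Arden) > $2.36 (Verdant) > $1.54 (Brio) > …
Dune ranks below slot 3 → no slot, pays nothing.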